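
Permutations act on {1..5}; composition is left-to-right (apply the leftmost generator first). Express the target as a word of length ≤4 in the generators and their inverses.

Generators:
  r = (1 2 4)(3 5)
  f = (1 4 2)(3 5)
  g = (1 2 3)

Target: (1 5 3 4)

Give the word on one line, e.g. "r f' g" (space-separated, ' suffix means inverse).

  after g: (1 2 3)
  after g: (1 3 2)
  after r: (1 5 3 4)

g g r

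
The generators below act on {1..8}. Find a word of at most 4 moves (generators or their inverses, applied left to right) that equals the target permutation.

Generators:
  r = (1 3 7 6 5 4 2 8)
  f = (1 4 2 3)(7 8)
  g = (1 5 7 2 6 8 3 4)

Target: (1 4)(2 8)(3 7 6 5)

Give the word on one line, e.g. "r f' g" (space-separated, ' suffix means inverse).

r f' f'

  after r: (1 3 7 6 5 4 2 8)
  after f': (1 2 7 6 5)(3 8)
  after f': (1 4)(2 8)(3 7 6 5)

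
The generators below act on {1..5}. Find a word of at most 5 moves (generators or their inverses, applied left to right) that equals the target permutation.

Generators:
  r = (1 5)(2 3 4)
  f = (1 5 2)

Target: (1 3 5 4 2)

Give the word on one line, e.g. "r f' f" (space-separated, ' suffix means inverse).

  after f: (1 5 2)
  after f: (1 2 5)
  after r': (1 4 3 2)
  after f: (1 4 3)(2 5)
  after r': (1 3 5 4 2)

f f r' f r'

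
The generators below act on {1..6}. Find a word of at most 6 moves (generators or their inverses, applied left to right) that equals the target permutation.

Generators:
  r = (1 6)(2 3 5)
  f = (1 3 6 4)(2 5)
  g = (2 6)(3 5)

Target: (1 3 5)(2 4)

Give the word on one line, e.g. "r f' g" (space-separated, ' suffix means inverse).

  after g': (2 6)(3 5)
  after f: (1 3 2 4)(5 6)
  after r: (1 5)(2 4 6)
  after g': (1 3 5)(2 4)

g' f r g'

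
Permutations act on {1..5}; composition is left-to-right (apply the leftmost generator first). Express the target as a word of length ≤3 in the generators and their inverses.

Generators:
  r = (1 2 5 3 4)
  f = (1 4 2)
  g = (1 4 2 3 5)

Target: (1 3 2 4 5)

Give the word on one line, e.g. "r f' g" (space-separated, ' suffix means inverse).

  after r: (1 2 5 3 4)
  after r: (1 5 4 2 3)
  after r: (1 3 2 4 5)

r r r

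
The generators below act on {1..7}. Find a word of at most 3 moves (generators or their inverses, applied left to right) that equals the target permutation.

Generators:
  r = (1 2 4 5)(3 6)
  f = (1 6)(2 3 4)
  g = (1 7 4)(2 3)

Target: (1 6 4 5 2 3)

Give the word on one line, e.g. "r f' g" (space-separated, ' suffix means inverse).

  after f: (1 6)(2 3 4)
  after r: (1 3 5)(2 6)
  after r: (1 6 4 5 2 3)

f r r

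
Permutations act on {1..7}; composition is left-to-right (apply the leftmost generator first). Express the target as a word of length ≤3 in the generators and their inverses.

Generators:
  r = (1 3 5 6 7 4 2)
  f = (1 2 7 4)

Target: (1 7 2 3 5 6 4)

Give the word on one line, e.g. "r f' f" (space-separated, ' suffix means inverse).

  after f': (1 4 7 2)
  after r: (1 2 3 5 6 7)
  after f: (1 7 2 3 5 6 4)

f' r f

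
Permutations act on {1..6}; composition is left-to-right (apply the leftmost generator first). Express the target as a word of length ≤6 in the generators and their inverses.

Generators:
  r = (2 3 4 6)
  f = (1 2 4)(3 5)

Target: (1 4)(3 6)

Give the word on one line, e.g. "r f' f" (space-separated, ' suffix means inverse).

r' r' f f

  after r': (2 6 4 3)
  after r': (2 4)(3 6)
  after f: (1 2)(3 6 5)
  after f: (1 4)(3 6)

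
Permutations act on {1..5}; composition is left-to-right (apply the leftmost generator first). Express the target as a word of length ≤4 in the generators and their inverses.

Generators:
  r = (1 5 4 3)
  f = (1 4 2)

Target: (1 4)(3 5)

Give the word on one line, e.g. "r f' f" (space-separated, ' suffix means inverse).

  after f': (1 2 4)
  after r': (1 2 5)(3 4)
  after r': (1 2)(3 5)
  after f': (1 4)(3 5)

f' r' r' f'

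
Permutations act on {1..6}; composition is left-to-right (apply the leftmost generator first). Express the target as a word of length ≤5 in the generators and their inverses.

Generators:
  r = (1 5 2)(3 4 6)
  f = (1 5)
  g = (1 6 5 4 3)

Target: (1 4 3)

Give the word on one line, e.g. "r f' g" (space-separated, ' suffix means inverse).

g' f g' f'

  after g': (1 3 4 5 6)
  after f: (1 3 4)(5 6)
  after g': (1 4 3 5)
  after f': (1 4 3)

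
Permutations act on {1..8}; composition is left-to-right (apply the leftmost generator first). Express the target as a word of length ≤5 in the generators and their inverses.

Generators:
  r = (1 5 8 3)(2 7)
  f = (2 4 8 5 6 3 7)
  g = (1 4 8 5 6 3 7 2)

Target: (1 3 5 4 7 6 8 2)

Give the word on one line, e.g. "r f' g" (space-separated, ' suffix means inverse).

g f' f' f'

  after g: (1 4 8 5 6 3 7 2)
  after f': (1 2)
  after f': (1 7 3 6 5 8 4 2)
  after f': (1 3 5 4 7 6 8 2)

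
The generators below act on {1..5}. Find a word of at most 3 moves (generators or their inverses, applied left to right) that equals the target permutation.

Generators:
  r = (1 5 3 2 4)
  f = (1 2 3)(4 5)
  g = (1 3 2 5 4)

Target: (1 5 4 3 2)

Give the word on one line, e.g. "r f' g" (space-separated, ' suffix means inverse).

  after r': (1 4 2 3 5)
  after g': (1 5 4 3 2)

r' g'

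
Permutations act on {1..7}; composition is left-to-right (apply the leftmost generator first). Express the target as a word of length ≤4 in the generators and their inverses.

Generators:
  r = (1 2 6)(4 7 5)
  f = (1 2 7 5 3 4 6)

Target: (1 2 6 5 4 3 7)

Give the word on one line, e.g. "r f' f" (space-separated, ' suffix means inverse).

f' r'

  after f': (1 6 4 3 5 7 2)
  after r': (1 2 6 5 4 3 7)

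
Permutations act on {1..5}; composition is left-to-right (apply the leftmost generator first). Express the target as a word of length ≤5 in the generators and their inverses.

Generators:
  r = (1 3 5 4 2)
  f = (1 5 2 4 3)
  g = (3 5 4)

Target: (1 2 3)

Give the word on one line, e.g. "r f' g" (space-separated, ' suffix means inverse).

r' g' g'

  after r': (1 2 4 5 3)
  after g': (1 2 5 4 3)
  after g': (1 2 3)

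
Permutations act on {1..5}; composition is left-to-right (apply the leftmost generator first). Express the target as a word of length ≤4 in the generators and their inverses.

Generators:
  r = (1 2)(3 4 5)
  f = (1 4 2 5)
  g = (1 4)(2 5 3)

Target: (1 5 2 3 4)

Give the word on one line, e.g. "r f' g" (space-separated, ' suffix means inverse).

  after f: (1 4 2 5)
  after r: (1 5 2 3 4)

f r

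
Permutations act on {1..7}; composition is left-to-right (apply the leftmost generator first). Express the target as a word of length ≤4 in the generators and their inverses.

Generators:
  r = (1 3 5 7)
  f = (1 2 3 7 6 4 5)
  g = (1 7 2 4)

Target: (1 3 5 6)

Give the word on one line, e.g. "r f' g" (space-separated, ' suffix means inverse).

f g' f'

  after f: (1 2 3 7 6 4 5)
  after g': (1 7 6 2 3)(4 5)
  after f': (1 3 5 6)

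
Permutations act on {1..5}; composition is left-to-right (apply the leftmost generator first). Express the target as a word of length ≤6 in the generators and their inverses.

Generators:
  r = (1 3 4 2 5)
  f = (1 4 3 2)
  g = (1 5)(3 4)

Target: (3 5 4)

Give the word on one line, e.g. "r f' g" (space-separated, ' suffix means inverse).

  after g: (1 5)(3 4)
  after r': (1 2 4)
  after g': (1 2 3 4 5)
  after r: (1 5 3 2 4)
  after r: (3 5 4)

g r' g' r r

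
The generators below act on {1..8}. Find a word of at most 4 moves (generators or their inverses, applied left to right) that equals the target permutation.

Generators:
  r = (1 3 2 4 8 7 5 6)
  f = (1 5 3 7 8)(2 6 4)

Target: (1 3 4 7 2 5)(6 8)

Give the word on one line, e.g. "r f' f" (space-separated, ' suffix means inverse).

  after r': (1 6 5 7 8 4 2 3)
  after r': (1 5 8 2)(3 6 7 4)
  after f: (1 3 4 7 2 5)(6 8)

r' r' f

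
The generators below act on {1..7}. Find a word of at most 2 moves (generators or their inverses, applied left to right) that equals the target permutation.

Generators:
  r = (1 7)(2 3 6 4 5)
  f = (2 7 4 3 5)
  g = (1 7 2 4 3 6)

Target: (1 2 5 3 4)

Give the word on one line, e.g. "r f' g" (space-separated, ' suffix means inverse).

r' g

  after r': (1 7)(2 5 4 6 3)
  after g: (1 2 5 3 4)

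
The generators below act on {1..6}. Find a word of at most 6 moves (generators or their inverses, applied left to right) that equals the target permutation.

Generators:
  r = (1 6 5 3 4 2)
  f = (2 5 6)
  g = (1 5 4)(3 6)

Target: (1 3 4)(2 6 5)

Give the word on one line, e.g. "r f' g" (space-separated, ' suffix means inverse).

  after f: (2 5 6)
  after g': (1 4 5 3 6 2)
  after f: (1 4 6 5 3 2)
  after r': (1 3 4)
  after f': (1 3 4)(2 6 5)

f g' f r' f'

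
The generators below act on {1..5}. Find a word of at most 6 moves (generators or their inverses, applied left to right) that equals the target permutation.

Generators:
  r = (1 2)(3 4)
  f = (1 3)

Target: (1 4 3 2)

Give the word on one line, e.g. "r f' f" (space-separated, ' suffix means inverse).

  after f: (1 3)
  after r: (1 4 3 2)
  after f: (1 4)(2 3)
  after f: (1 4 3 2)

f r f f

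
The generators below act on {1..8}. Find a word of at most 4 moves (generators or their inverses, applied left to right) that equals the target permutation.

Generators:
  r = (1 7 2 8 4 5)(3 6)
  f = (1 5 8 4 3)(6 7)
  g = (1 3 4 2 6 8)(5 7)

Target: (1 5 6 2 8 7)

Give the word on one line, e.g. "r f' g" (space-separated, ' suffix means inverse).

  after g': (1 8 6 2 4 3)(5 7)
  after f': (1 5 6 2 8 7)

g' f'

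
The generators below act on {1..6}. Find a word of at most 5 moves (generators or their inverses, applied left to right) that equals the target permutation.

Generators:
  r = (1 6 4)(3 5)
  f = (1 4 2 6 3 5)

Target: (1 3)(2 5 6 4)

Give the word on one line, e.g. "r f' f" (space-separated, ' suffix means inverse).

f' r' f r

  after f': (1 5 3 6 2 4)
  after r': (1 3)(2 6)
  after f: (1 5)(2 3 4)
  after r: (1 3)(2 5 6 4)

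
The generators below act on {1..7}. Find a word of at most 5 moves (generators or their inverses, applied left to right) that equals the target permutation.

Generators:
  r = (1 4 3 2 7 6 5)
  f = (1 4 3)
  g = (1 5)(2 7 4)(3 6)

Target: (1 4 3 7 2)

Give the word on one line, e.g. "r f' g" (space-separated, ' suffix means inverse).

  after f: (1 4 3)
  after f: (1 3 4)
  after g: (1 6 3 2 7 4 5)
  after g: (1 3 7 2 4)
  after f': (1 4 3 7 2)

f f g g f'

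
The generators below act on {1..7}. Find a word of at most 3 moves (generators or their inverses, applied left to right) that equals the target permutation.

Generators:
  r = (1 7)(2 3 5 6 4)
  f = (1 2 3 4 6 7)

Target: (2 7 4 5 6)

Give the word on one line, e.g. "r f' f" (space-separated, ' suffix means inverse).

  after f': (1 7 6 4 3 2)
  after r: (2 7 4 5 6)

f' r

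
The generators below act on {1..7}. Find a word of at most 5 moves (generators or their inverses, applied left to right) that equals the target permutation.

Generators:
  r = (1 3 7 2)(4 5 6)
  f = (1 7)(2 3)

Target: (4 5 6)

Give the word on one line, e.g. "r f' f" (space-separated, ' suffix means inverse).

r' f r'

  after r': (1 2 7 3)(4 6 5)
  after f: (1 3 7 2)(4 6 5)
  after r': (4 5 6)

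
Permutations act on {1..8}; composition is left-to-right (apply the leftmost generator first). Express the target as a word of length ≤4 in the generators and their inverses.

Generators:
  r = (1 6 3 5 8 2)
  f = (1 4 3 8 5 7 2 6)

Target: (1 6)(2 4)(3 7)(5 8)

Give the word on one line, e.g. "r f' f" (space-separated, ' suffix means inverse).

  after r': (1 2 8 5 3 6)
  after f: (1 6 4 3)(2 5 8 7)
  after r': (2 3)(4 6)(7 8)
  after f': (1 6)(2 4)(3 7)(5 8)

r' f r' f'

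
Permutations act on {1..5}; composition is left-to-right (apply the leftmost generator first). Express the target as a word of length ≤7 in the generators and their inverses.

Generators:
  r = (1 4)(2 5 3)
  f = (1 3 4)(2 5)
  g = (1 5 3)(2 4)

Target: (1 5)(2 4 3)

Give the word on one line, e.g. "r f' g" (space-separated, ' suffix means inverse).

f f f g' r'

  after f: (1 3 4)(2 5)
  after f: (1 4 3)
  after f: (2 5)
  after g': (1 3 5 4 2)
  after r': (1 5)(2 4 3)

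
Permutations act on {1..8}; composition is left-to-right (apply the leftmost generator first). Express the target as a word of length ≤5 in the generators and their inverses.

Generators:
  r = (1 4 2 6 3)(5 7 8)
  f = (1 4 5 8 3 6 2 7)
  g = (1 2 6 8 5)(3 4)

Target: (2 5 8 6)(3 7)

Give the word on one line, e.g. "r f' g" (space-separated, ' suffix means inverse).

  after g': (1 5 8 6 2)(3 4)
  after r: (1 7 8 3 2 4)
  after f: (2 5 8 6)(3 7)

g' r f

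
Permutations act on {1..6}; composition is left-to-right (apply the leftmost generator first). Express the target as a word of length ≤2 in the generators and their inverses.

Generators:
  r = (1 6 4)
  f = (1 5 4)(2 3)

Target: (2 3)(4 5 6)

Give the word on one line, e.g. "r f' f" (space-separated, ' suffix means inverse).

f' r

  after f': (1 4 5)(2 3)
  after r: (2 3)(4 5 6)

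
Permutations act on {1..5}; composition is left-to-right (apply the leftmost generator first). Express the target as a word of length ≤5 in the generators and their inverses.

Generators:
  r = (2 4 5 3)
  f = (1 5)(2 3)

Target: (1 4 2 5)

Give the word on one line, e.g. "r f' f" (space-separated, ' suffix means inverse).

r' r' f' r' f

  after r': (2 3 5 4)
  after r': (2 5)(3 4)
  after f': (1 5 3 4 2)
  after r': (1 4 3 2)
  after f: (1 4 2 5)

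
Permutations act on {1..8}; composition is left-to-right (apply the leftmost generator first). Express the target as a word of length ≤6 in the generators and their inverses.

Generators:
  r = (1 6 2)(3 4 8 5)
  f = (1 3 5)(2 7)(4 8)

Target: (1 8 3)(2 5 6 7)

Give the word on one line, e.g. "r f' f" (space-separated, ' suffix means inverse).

  after f': (1 5 3)(2 7)(4 8)
  after f': (1 3 5)
  after r: (1 4 8 5 6 2)
  after f': (1 8 3)(2 5 6 7)

f' f' r f'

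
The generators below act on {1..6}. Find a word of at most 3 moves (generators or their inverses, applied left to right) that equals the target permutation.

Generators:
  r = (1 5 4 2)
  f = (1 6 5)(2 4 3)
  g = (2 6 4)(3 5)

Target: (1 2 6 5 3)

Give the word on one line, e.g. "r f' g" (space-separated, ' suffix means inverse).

g r'

  after g: (2 6 4)(3 5)
  after r': (1 2 6 5 3)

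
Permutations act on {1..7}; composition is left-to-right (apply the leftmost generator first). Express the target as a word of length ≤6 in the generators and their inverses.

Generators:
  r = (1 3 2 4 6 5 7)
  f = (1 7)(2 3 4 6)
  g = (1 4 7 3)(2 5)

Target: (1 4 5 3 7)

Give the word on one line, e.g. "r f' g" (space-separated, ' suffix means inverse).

g r' f g g

  after g: (1 4 7 3)(2 5)
  after r': (1 2 6 4 5 3 7)
  after f: (1 3)(4 5)
  after g: (2 5 7 3 4)
  after g: (1 4 5 3 7)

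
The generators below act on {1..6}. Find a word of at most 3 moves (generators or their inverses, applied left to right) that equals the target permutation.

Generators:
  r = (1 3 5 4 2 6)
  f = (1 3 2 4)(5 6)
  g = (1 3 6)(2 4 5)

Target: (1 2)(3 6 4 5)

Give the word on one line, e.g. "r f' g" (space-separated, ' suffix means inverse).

f' g'

  after f': (1 4 2 3)(5 6)
  after g': (1 2)(3 6 4 5)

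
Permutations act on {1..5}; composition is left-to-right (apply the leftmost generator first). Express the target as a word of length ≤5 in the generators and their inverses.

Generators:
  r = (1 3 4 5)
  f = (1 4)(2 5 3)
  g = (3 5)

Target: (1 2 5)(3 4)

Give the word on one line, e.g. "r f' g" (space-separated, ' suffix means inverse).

  after r': (1 5 4 3)
  after g: (1 3)(4 5)
  after f: (1 2 5)(3 4)

r' g f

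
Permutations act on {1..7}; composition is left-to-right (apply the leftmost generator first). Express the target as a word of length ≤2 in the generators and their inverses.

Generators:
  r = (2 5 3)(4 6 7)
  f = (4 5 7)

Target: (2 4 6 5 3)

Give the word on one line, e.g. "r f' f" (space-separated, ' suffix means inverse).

r f'

  after r: (2 5 3)(4 6 7)
  after f': (2 4 6 5 3)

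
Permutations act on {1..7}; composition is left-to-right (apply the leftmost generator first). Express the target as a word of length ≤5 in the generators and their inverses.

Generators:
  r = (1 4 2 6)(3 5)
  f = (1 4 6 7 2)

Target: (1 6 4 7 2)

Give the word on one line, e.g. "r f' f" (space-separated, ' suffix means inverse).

  after r': (1 6 2 4)(3 5)
  after r': (1 2)(4 6)
  after r': (1 4 2 6)(3 5)
  after f': (2 4 7 6)(3 5)
  after r': (1 6 4 7 2)

r' r' r' f' r'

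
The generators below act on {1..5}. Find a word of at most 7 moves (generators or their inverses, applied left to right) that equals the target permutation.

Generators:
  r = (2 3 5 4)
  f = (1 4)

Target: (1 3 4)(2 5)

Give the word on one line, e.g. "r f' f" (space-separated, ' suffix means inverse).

f' r' f' f' r'

  after f': (1 4)
  after r': (1 5 3 2 4)
  after f': (1 5 3 2)
  after f': (1 5 3 2 4)
  after r': (1 3 4)(2 5)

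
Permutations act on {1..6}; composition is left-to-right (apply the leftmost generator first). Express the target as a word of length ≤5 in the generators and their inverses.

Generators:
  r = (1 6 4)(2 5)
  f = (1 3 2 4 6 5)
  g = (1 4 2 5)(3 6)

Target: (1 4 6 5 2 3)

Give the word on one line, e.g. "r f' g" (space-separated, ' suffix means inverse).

  after g: (1 4 2 5)(3 6)
  after f': (1 2 6)(3 4)
  after g': (1 4 6 5 2 3)

g f' g'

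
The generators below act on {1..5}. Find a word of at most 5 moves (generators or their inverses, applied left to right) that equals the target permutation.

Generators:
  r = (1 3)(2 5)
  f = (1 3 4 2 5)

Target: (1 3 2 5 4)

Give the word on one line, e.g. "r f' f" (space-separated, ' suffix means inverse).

  after r: (1 3)(2 5)
  after f': (3 5 4)
  after r': (1 3 2 5 4)

r f' r'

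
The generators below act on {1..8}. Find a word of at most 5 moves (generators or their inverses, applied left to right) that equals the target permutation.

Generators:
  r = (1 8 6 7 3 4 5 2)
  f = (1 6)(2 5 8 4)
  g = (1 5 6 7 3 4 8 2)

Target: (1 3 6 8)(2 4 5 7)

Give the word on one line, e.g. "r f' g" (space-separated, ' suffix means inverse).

  after f': (1 6)(2 4 8 5)
  after f': (2 8)(4 5)
  after g': (1 2 4)(3 7 6 5)
  after f': (1 4 6 2 8 5 3 7)
  after g': (1 3 6 8)(2 4 5 7)

f' f' g' f' g'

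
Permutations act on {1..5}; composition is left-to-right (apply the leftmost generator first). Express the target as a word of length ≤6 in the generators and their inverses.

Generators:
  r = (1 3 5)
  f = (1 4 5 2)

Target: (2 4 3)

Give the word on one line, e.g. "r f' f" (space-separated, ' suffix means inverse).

  after f': (1 2 5 4)
  after r': (1 2 3)(4 5)
  after r': (1 2)(3 5 4)
  after f: (2 4 3)

f' r' r' f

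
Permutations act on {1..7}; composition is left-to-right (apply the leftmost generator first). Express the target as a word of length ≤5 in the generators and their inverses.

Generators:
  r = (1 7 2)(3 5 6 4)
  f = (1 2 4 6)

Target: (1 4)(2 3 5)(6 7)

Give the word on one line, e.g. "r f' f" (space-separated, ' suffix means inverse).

  after f: (1 2 4 6)
  after r: (2 3 5 6 7)
  after f': (1 6 7)(2 3 5 4)
  after f': (1 4)(2 3 5)(6 7)

f r f' f'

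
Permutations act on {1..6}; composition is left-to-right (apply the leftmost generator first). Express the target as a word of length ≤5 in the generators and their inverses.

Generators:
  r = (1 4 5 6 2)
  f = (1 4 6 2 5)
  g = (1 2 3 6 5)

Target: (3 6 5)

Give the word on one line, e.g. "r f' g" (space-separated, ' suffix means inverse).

f' g f r'

  after f': (1 5 2 6 4)
  after g: (2 5 3 6 4)
  after f: (1 4 5 3 2)
  after r': (3 6 5)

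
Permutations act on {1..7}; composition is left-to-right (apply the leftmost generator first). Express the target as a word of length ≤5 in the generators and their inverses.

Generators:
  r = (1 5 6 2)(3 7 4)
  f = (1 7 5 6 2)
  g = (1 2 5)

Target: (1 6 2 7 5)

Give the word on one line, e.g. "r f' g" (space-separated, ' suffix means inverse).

g g f

  after g: (1 2 5)
  after g: (1 5 2)
  after f: (1 6 2 7 5)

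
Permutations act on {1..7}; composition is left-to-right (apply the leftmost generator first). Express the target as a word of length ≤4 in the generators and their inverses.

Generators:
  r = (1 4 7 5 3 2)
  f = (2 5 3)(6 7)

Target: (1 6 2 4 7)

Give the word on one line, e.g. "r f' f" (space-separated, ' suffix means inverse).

  after r: (1 4 7 5 3 2)
  after f': (1 4 6 7 2)
  after r: (1 7)(2 4 6 5 3)
  after f': (1 6 2 4 7)

r f' r f'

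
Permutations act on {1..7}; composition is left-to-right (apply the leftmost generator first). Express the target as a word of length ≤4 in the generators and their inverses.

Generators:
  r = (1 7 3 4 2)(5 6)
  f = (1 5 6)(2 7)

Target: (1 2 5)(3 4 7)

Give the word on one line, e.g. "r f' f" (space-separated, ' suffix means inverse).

r f

  after r: (1 7 3 4 2)(5 6)
  after f: (1 2 5)(3 4 7)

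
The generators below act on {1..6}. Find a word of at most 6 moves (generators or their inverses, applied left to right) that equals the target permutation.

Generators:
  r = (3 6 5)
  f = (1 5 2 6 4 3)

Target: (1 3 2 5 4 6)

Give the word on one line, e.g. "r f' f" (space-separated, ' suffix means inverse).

  after f': (1 3 4 6 2 5)
  after f': (1 4 2)(3 6 5)
  after r: (1 4 2)(3 5 6)
  after f: (1 3 2 5 4 6)

f' f' r f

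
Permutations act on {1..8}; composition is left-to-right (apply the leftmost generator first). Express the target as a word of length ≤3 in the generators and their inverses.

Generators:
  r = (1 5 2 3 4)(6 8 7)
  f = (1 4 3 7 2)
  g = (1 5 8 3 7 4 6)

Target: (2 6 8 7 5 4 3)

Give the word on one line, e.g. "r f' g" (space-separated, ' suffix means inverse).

  after f': (1 2 7 3 4)
  after r': (1 5)(2 8 6 7)
  after r': (2 6 8 7 5 4 3)

f' r' r'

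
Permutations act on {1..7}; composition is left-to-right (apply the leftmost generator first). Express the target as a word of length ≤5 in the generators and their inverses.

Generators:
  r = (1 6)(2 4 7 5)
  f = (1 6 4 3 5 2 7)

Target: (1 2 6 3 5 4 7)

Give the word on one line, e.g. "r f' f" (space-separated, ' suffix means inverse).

  after f: (1 6 4 3 5 2 7)
  after f: (1 4 5 7 6 3 2)
  after r': (1 2 6 3 5 4 7)

f f r'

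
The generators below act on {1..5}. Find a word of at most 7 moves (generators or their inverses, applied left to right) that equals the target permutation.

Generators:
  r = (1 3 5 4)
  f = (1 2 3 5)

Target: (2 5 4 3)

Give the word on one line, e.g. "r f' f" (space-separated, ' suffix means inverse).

  after r': (1 4 5 3)
  after f': (1 4 3 5 2)
  after f': (1 4 2 5)
  after f': (1 4)(2 3)
  after r: (2 5 4 3)

r' f' f' f' r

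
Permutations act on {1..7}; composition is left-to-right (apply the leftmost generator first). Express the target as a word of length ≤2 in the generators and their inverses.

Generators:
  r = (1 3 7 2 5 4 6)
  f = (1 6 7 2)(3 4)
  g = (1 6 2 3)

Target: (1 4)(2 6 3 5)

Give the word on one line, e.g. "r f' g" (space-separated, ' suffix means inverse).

  after f: (1 6 7 2)(3 4)
  after r': (1 4)(2 6 3 5)

f r'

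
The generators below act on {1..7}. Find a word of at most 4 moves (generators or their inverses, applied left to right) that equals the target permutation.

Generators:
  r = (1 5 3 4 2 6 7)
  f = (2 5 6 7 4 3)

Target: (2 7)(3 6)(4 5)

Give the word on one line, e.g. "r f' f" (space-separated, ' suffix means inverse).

  after f': (2 3 4 7 6 5)
  after f': (2 4 6)(3 7 5)
  after f': (2 7)(3 6)(4 5)

f' f' f'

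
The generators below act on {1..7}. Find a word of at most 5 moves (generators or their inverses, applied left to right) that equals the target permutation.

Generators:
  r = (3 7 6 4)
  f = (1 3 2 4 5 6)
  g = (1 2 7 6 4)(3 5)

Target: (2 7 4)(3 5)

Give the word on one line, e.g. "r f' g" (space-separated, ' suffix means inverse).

  after f': (1 6 5 4 2 3)
  after r: (1 4 2 7 6 5 3)
  after g': (1 6 3 4)
  after r: (1 4)(6 7)
  after g: (2 7 4)(3 5)

f' r g' r g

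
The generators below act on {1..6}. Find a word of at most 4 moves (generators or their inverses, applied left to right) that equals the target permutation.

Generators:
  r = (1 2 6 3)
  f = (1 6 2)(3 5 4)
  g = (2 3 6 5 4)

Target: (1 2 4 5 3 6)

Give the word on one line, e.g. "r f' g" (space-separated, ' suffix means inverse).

  after g': (2 4 5 6 3)
  after r: (1 2 4 5 3 6)

g' r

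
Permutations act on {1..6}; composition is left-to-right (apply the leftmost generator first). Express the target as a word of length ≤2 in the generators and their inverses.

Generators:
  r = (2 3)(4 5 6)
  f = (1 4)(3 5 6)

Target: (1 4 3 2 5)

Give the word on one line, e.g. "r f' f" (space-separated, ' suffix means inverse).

  after r': (2 3)(4 6 5)
  after f: (1 4 3 2 5)

r' f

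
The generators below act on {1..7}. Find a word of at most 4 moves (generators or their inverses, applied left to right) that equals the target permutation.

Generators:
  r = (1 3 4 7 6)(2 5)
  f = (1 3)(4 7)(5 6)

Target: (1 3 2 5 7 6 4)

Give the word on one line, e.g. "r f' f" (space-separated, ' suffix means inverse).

r' r' f r'

  after r': (1 6 7 4 3)(2 5)
  after r': (1 7 3 6 4)
  after f: (1 4 3 5 6 7)
  after r': (1 3 2 5 7 6 4)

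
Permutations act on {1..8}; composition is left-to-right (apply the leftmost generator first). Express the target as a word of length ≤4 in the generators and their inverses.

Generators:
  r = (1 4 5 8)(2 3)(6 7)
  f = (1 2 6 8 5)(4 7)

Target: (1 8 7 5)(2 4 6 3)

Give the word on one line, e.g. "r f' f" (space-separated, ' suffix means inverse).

f' r

  after f': (1 5 8 6 2)(4 7)
  after r: (1 8 7 5)(2 4 6 3)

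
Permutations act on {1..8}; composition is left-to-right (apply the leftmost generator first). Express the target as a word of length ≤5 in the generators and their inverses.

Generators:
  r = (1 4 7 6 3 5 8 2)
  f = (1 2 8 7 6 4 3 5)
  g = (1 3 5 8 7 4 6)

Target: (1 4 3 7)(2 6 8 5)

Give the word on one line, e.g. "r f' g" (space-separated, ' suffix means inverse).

  after g: (1 3 5 8 7 4 6)
  after r': (1 6 2 8 4 7)
  after g': (1 4 8 7 6 2 5 3)
  after g': (1 7 4 5)(2 3 6)
  after r': (1 4 3 7)(2 6 8 5)

g r' g' g' r'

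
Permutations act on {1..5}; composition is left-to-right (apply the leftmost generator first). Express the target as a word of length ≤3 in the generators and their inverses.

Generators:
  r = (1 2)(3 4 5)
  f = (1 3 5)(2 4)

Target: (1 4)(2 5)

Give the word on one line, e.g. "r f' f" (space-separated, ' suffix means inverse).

  after f: (1 3 5)(2 4)
  after r: (1 4)(2 5)

f r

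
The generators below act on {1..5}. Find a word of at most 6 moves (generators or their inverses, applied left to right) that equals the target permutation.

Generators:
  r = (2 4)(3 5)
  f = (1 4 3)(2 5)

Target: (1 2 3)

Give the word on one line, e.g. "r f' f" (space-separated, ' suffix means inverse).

r f' r f'

  after r: (2 4)(3 5)
  after f': (1 3 2)(4 5)
  after r: (1 5 2)(3 4)
  after f': (1 2 3)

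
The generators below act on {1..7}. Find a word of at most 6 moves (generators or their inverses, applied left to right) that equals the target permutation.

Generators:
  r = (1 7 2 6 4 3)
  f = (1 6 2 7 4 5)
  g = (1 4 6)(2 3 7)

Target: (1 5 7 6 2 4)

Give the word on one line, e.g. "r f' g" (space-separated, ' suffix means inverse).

f' g r' r'

  after f': (1 5 4 7 2 6)
  after g: (1 5 6 4 2)(3 7)
  after r': (1 5 2 3)(4 7)
  after r': (1 5 7 6 2 4)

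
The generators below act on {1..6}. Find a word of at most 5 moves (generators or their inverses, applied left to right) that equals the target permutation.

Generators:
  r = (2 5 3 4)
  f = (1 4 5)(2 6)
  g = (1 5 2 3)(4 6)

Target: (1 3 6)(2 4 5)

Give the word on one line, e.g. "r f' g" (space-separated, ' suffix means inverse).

  after r': (2 4 3 5)
  after f': (1 5 6 2)(3 4)
  after r: (1 3 2)(5 6)
  after f: (1 3 6)(2 4 5)

r' f' r f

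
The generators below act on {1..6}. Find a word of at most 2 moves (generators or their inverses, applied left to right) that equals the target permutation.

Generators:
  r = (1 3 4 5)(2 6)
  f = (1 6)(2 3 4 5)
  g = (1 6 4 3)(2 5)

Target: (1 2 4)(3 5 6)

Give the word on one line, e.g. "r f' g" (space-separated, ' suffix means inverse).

  after g: (1 6 4 3)(2 5)
  after r': (1 2 4)(3 5 6)

g r'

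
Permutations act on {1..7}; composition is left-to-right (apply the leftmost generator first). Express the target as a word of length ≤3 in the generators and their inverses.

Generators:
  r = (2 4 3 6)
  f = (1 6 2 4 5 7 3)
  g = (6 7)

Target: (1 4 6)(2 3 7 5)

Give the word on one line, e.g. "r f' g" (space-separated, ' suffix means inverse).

f' r'

  after f': (1 3 7 5 4 2 6)
  after r': (1 4 6)(2 3 7 5)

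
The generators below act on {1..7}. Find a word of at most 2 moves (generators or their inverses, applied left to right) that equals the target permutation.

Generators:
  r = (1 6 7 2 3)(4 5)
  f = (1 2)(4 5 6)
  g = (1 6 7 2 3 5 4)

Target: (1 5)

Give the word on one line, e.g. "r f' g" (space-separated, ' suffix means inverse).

  after r': (1 3 2 7 6)(4 5)
  after g: (1 5)

r' g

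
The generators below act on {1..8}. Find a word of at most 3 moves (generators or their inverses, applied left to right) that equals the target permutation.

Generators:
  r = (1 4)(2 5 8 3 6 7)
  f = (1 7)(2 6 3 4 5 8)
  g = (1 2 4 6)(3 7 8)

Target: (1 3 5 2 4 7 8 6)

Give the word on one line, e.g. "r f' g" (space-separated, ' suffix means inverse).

g' r'

  after g': (1 6 4 2)(3 8 7)
  after r': (1 3 5 2 4 7 8 6)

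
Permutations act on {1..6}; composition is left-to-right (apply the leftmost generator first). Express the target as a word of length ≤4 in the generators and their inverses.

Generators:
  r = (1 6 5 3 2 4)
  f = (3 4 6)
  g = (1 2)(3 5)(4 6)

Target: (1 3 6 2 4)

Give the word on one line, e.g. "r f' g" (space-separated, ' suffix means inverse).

g r'

  after g: (1 2)(3 5)(4 6)
  after r': (1 3 6 2 4)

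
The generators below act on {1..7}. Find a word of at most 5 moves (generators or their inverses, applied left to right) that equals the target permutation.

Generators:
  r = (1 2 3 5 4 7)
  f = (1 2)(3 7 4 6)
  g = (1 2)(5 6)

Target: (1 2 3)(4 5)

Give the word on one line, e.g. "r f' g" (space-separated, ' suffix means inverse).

g' r' f'

  after g': (1 2)(5 6)
  after r': (2 7 4 5 6 3)
  after f': (1 2 3)(4 5)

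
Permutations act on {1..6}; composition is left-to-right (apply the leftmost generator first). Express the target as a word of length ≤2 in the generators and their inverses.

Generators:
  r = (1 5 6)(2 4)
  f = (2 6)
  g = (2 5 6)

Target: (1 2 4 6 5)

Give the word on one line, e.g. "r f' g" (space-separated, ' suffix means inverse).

  after r': (1 6 5)(2 4)
  after f': (1 2 4 6 5)

r' f'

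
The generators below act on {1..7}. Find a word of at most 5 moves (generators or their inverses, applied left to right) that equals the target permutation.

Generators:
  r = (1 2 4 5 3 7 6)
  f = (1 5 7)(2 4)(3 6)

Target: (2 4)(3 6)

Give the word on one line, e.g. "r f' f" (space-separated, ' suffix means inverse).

  after f: (1 5 7)(2 4)(3 6)
  after f: (1 7 5)
  after f: (2 4)(3 6)

f f f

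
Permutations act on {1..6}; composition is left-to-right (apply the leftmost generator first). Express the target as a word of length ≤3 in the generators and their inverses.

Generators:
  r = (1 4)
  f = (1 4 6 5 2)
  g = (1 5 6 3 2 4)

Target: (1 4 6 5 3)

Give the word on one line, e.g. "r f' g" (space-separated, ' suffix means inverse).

g g f'

  after g: (1 5 6 3 2 4)
  after g: (1 6 2)(3 4 5)
  after f': (1 4 6 5 3)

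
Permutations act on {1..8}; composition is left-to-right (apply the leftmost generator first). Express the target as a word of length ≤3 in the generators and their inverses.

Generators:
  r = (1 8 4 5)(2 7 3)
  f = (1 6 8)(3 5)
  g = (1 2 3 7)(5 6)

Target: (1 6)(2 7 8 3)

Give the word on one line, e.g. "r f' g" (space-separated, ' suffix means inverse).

  after r': (1 5 4 8)(2 3 7)
  after g': (1 6 5 4 8 7)
  after r: (1 6)(2 7 8 3)

r' g' r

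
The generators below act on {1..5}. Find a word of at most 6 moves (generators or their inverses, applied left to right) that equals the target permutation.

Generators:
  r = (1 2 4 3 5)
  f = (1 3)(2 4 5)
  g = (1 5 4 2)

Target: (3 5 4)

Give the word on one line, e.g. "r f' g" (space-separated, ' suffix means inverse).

  after g': (1 2 4 5)
  after g': (1 4)(2 5)
  after f': (1 2 4 3)
  after g: (3 5 4)

g' g' f' g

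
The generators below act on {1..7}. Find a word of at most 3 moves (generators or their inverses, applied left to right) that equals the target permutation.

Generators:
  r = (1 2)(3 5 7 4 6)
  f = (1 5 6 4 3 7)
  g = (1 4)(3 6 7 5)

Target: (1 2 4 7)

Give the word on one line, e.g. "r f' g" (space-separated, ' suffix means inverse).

  after r: (1 2)(3 5 7 4 6)
  after g: (1 2 4 7)

r g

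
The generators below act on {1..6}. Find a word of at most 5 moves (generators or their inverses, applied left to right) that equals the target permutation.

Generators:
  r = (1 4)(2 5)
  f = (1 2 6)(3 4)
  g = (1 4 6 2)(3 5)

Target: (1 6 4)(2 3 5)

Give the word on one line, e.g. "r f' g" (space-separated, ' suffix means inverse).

  after r': (1 4)(2 5)
  after f': (1 3 4 6 2 5)
  after f': (1 4 2 5 6)
  after g: (1 6 4)(2 3 5)

r' f' f' g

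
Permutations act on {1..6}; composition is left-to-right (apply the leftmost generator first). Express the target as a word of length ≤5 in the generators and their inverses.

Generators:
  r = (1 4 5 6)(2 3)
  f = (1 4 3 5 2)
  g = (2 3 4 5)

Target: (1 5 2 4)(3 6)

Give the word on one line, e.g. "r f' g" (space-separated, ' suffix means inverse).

r' f r'

  after r': (1 6 5 4)(2 3)
  after f: (1 6 2 5 3)
  after r': (1 5 2 4)(3 6)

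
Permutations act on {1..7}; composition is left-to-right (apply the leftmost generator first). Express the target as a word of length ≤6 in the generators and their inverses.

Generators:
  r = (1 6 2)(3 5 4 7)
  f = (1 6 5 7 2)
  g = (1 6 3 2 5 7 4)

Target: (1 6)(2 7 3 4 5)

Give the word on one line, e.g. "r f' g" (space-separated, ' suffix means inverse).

  after f: (1 6 5 7 2)
  after r: (1 2 6 4 7)(3 5)
  after f: (2 5 3 7 6 4)
  after g: (1 6)(2 7 3 4 5)

f r f g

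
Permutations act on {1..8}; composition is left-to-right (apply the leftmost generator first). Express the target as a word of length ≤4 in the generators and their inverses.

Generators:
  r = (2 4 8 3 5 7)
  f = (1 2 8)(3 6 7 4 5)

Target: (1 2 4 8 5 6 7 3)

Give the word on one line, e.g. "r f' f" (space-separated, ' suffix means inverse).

  after r': (2 7 5 3 8 4)
  after f: (1 2 4 8 5 6 7 3)

r' f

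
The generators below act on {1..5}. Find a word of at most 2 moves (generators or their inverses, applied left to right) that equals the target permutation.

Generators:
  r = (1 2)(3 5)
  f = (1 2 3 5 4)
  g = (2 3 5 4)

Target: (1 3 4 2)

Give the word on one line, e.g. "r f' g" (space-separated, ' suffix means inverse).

  after r': (1 2)(3 5)
  after g: (1 3 4 2)

r' g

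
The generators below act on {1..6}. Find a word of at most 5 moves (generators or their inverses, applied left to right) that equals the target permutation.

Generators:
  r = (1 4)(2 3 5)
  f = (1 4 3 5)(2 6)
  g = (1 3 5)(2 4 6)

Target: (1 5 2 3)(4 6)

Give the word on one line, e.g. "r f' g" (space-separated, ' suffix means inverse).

  after r: (1 4)(2 3 5)
  after g: (1 6 2 5 4 3)
  after g: (1 2)(4 5 6)
  after r: (1 3 5 6)(2 4)
  after f: (1 5 2 3)(4 6)

r g g r f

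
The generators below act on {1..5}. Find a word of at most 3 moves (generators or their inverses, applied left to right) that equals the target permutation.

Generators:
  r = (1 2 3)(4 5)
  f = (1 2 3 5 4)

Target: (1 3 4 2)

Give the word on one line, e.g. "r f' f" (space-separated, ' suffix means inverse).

  after f: (1 2 3 5 4)
  after r: (1 3 4 2)

f r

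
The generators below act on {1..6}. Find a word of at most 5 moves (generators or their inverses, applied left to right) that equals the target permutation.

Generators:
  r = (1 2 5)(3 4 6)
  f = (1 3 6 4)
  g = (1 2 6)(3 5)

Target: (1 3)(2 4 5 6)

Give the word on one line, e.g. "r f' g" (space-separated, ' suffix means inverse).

  after f': (1 4 6 3)
  after g: (1 4)(2 6 5 3)
  after r': (1 3)(2 4 5 6)

f' g r'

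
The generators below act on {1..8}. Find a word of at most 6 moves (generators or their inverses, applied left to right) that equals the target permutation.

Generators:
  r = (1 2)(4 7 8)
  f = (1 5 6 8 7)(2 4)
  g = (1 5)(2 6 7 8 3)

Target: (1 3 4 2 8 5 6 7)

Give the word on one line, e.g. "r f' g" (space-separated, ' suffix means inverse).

  after g': (1 5)(2 3 8 7 6)
  after r': (1 5 2 3 7 6)(4 8)
  after f': (2 3 8)(4 6 7 5)
  after r: (1 2 3 4 6 8)(5 7)
  after g': (1 3 4 2 8 5 6 7)

g' r' f' r g'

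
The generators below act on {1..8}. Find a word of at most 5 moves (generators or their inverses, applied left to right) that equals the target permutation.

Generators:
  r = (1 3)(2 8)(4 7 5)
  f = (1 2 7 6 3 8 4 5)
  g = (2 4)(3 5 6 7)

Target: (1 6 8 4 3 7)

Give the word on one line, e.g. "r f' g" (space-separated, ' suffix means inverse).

  after g': (2 4)(3 7 6 5)
  after f': (1 5 6 4)(2 8 3)
  after g: (1 6 2 8 5 7 3 4)
  after r: (1 6 8 4 3 7)

g' f' g r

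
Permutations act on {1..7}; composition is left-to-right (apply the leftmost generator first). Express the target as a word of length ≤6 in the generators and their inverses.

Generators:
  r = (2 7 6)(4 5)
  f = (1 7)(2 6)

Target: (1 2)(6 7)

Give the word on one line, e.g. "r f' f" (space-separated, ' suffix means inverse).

  after f: (1 7)(2 6)
  after r: (1 6 7)(4 5)
  after f: (1 2 6)(4 5)
  after r': (1 6)(2 7)
  after f: (1 2)(6 7)

f r f r' f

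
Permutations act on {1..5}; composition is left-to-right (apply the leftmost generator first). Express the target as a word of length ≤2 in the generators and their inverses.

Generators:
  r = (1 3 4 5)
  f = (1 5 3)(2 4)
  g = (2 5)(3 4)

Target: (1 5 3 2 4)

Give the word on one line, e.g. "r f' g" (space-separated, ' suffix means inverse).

  after r: (1 3 4 5)
  after f': (1 5 3 2 4)

r f'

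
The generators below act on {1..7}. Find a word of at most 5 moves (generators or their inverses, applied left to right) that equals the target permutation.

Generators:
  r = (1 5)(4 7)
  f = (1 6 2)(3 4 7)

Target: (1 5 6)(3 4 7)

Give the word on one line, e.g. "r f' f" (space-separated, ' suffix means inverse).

f' r f' f' r

  after f': (1 2 6)(3 7 4)
  after r: (1 2 6 5)(3 4)
  after f': (1 6 5 2)(4 7)
  after f': (3 7)(5 6)
  after r: (1 5 6)(3 4 7)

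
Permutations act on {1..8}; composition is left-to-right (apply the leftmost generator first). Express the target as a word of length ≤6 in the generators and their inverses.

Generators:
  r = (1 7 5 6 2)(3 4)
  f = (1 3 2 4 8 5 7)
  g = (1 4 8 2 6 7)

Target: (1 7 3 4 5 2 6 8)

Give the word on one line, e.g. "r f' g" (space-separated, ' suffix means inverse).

g' g' f' g

  after g': (1 7 6 2 8 4)
  after g': (1 6 8)(2 4 7)
  after f': (1 6 4 5 8 7 3)
  after g: (1 7 3 4 5 2 6 8)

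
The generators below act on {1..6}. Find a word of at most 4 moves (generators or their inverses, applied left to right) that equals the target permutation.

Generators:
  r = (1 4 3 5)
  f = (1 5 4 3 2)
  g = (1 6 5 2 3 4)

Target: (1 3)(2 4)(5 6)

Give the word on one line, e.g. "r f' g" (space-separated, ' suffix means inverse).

  after f': (1 2 3 4 5)
  after g: (1 3)(2 4)(5 6)

f' g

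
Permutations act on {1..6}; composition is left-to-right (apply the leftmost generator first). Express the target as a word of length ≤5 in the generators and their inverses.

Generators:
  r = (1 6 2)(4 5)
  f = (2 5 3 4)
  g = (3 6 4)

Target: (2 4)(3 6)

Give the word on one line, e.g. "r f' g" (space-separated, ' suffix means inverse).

f' g' f g

  after f': (2 4 3 5)
  after g': (2 6 3 5)
  after f: (2 6 4)
  after g: (2 4)(3 6)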